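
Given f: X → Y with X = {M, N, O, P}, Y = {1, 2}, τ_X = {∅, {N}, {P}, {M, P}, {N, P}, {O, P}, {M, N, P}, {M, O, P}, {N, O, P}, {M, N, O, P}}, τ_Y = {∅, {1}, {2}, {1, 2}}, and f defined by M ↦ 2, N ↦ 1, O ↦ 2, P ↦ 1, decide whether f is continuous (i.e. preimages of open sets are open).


f is NOT continuous.

Compute f^{-1}(U) for each U ∈ τ_Y:
  U = ∅: f^{-1}(U) = ∅ ∈ τ_X ✓.
  U = {1}: f^{-1}(U) = {N, P} ∈ τ_X ✓.
  U = {2}: f^{-1}(U) = {M, O} ∉ τ_X ✗.
  U = {1, 2}: f^{-1}(U) = {M, N, O, P} ∈ τ_X ✓.
Found U = {2} with f^{-1}(U) = {M, O} not in τ_X. Therefore f is NOT continuous.


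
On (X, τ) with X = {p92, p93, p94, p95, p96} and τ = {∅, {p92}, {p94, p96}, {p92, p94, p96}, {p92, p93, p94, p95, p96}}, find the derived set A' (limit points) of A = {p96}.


A' = {p93, p94, p95}

For each x ∈ X, list the open sets U ∈ τ with x ∈ U, then check whether U ∩ (A ∖ {x}) ≠ ∅ for every such U.
  x = p92: open {p92} ∋ x has {p92} ∩ (A ∖ {p92}) = ∅, so x is NOT a limit point.
  x = p93: opens ∋ x are {p92, p93, p94, p95, p96}; each meets A ∖ {p93}, so x IS a limit point.
  x = p94: opens ∋ x are {p94, p96}, {p92, p94, p96}, {p92, p93, p94, p95, p96}; each meets A ∖ {p94}, so x IS a limit point.
  x = p95: opens ∋ x are {p92, p93, p94, p95, p96}; each meets A ∖ {p95}, so x IS a limit point.
  x = p96: open {p94, p96} ∋ x has {p94, p96} ∩ (A ∖ {p96}) = ∅, so x is NOT a limit point.
Collecting: A' = {p93, p94, p95}.


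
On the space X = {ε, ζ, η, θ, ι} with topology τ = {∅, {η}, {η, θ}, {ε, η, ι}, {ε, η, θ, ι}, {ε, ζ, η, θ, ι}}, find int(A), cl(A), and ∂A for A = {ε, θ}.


int(A) = ∅, cl(A) = {ε, ζ, θ, ι}, ∂A = {ε, ζ, θ, ι}.

Closed sets in (X, τ) are complements of opens:
  closed(X, τ) = {∅, {ζ}, {ζ, θ}, {ε, ζ, ι}, {ε, ζ, θ, ι}, {ε, ζ, η, θ, ι}}.
int(A) = ⋃ {U ∈ τ : U ⊆ A}. Opens contained in A: ∅.
Taking the union of these: int(A) = ∅.
cl(A) = ⋂ {C closed : A ⊆ C}. Closed sets containing A: {ε, ζ, θ, ι}, {ε, ζ, η, θ, ι}.
Intersecting these: cl(A) = {ε, ζ, θ, ι}.
∂A = cl(A) ∖ int(A) = {ε, ζ, θ, ι} ∖ ∅ = {ε, ζ, θ, ι}.


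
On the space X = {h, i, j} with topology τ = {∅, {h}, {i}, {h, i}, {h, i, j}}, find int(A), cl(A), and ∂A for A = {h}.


int(A) = {h}, cl(A) = {h, j}, ∂A = {j}.

Closed sets in (X, τ) are complements of opens:
  closed(X, τ) = {∅, {j}, {h, j}, {i, j}, {h, i, j}}.
int(A) = ⋃ {U ∈ τ : U ⊆ A}. Opens contained in A: ∅, {h}.
Taking the union of these: int(A) = {h}.
cl(A) = ⋂ {C closed : A ⊆ C}. Closed sets containing A: {h, j}, {h, i, j}.
Intersecting these: cl(A) = {h, j}.
∂A = cl(A) ∖ int(A) = {h, j} ∖ {h} = {j}.


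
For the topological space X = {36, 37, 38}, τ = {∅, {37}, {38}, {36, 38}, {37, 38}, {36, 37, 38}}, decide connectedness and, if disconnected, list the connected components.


(X, τ) is disconnected; components = [{37}, {36, 38}].

Find clopen sets (U ∈ τ with X ∖ U ∈ τ):
  U = ∅, X ∖ U = {36, 37, 38} — both open, so U is clopen.
  U = {37}, X ∖ U = {36, 38} — both open, so U is clopen.
  U = {36, 38}, X ∖ U = {37} — both open, so U is clopen.
  U = {36, 37, 38}, X ∖ U = ∅ — both open, so U is clopen.
Nontrivial clopen(s) exist: e.g. {36, 38}. So (X, τ) is disconnected.
Compute connected components by grouping points that agree on all clopens:
  component: {37}
  component: {36, 38}


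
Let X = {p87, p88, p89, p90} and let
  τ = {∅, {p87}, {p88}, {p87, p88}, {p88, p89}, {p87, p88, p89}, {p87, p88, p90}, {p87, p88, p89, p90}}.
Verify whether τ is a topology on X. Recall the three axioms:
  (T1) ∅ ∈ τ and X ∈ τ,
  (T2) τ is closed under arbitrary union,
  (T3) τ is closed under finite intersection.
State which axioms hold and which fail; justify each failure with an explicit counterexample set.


τ IS a topology on X.

Axiom (T1): ∅ ∈ τ? Yes; X ∈ τ? Yes.
Axiom (T2/T3): check pairwise unions and intersections of members of τ.
All pairwise intersections and unions checked — each lies in τ. Therefore τ satisfies (T1), (T2), (T3): it IS a topology on X.


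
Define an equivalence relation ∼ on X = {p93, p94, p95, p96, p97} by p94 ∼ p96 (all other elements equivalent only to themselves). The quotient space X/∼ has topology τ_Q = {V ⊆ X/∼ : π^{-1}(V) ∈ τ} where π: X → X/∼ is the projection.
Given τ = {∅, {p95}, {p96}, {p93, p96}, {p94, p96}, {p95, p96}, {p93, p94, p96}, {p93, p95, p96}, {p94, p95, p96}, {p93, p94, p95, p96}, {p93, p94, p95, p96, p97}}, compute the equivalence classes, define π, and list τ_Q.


X/∼ = {[p93], [p94=p96], [p95], [p97]}; |τ_Q| = 7.

Equivalence classes: [p93], [p94=p96], [p95], [p97].
Quotient map π: X → X/∼ sends p93 ↦ [p93], p94 ↦ [p94=p96], p95 ↦ [p95], p96 ↦ [p94=p96], p97 ↦ [p97].
For each subset V ⊆ X/∼, compute π^{-1}(V) ⊆ X and check whether π^{-1}(V) ∈ τ. V is open in τ_Q iff π^{-1}(V) ∈ τ.
  V = {}: π^{-1}(V) = ∅ ∈ τ ✓.
  V = {[p93]}: π^{-1}(V) = {p93} ∉ τ ✗.
  V = {[p94=p96]}: π^{-1}(V) = {p94, p96} ∈ τ ✓.
  V = {[p93], [p94=p96]}: π^{-1}(V) = {p93, p94, p96} ∈ τ ✓.
  V = {[p95]}: π^{-1}(V) = {p95} ∈ τ ✓.
  V = {[p93], [p95]}: π^{-1}(V) = {p93, p95} ∉ τ ✗.
  V = {[p94=p96], [p95]}: π^{-1}(V) = {p94, p95, p96} ∈ τ ✓.
  V = {[p93], [p94=p96], [p95]}: π^{-1}(V) = {p93, p94, p95, p96} ∈ τ ✓.
  V = {[p97]}: π^{-1}(V) = {p97} ∉ τ ✗.
  V = {[p93], [p97]}: π^{-1}(V) = {p93, p97} ∉ τ ✗.
  V = {[p94=p96], [p97]}: π^{-1}(V) = {p94, p96, p97} ∉ τ ✗.
  V = {[p93], [p94=p96], [p97]}: π^{-1}(V) = {p93, p94, p96, p97} ∉ τ ✗.
  V = {[p95], [p97]}: π^{-1}(V) = {p95, p97} ∉ τ ✗.
  V = {[p93], [p95], [p97]}: π^{-1}(V) = {p93, p95, p97} ∉ τ ✗.
  V = {[p94=p96], [p95], [p97]}: π^{-1}(V) = {p94, p95, p96, p97} ∉ τ ✗.
  V = {[p93], [p94=p96], [p95], [p97]}: π^{-1}(V) = {p93, p94, p95, p96, p97} ∈ τ ✓.
Open sets in the quotient: τ_Q = {{}, {[p94=p96]}, {[p93], [p94=p96]}, {[p95]}, {[p94=p96], [p95]}, {[p93], [p94=p96], [p95]}, {[p93], [p94=p96], [p95], [p97]}} (7 elements).


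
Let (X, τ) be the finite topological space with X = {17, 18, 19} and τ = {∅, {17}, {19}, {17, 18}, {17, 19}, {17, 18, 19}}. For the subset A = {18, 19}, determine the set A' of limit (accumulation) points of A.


A' = ∅

For each x ∈ X, list the open sets U ∈ τ with x ∈ U, then check whether U ∩ (A ∖ {x}) ≠ ∅ for every such U.
  x = 17: open {17} ∋ x has {17} ∩ (A ∖ {17}) = ∅, so x is NOT a limit point.
  x = 18: open {17, 18} ∋ x has {17, 18} ∩ (A ∖ {18}) = ∅, so x is NOT a limit point.
  x = 19: open {19} ∋ x has {19} ∩ (A ∖ {19}) = ∅, so x is NOT a limit point.
Collecting: A' = ∅.


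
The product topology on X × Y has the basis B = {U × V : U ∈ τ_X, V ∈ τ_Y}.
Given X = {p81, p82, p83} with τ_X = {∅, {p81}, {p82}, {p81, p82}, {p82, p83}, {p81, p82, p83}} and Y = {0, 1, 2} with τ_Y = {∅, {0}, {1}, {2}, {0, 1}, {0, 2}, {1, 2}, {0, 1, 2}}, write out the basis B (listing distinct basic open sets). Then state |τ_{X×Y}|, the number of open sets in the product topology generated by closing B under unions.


Basis B = {∅ × ∅, {p81} × {0}, {p81} × {1}, {p81} × {2}, {p82} × {0}, {p82} × {1}, {p82} × {2}, {p81} × {0, 1}, {p81} × {0, 2}, {p81, p82} × {0}, {p81} × {1, 2}, {p81, p82} × {1}, {p81, p82} × {2}, {p82} × {0, 1}, {p82} × {0, 2}, {p82, p83} × {0}, {p82} × {1, 2}, {p82, p83} × {1}, {p82, p83} × {2}, {p81} × {0, 1, 2}, {p81, p82, p83} × {0}, {p81, p82, p83} × {1}, {p81, p82, p83} × {2}, {p82} × {0, 1, 2}, {p81, p82} × {0, 1}, {p81, p82} × {0, 2}, {p81, p82} × {1, 2}, {p82, p83} × {0, 1}, {p82, p83} × {0, 2}, {p82, p83} × {1, 2}, {p81, p82} × {0, 1, 2}, {p81, p82, p83} × {0, 1}, {p81, p82, p83} × {0, 2}, {p81, p82, p83} × {1, 2}, {p82, p83} × {0, 1, 2}, {p81, p82, p83} × {0, 1, 2}}; |τ_{X×Y}| = 216.

Enumerate products U × V with U ∈ τ_X, V ∈ τ_Y (deduplicated):
  ∅ × ∅ = {} (∅)
  {p81} × {0} = {(p81,0)}
  {p81} × {1} = {(p81,1)}
  {p81} × {2} = {(p81,2)}
  {p82} × {0} = {(p82,0)}
  {p82} × {1} = {(p82,1)}
  {p82} × {2} = {(p82,2)}
  {p81} × {0, 1} = {(p81,0), (p81,1)}
  {p81} × {0, 2} = {(p81,0), (p81,2)}
  {p81, p82} × {0} = {(p81,0), (p82,0)}
  {p81} × {1, 2} = {(p81,1), (p81,2)}
  {p81, p82} × {1} = {(p81,1), (p82,1)}
  {p81, p82} × {2} = {(p81,2), (p82,2)}
  {p82} × {0, 1} = {(p82,0), (p82,1)}
  {p82} × {0, 2} = {(p82,0), (p82,2)}
  {p82, p83} × {0} = {(p82,0), (p83,0)}
  {p82} × {1, 2} = {(p82,1), (p82,2)}
  {p82, p83} × {1} = {(p82,1), (p83,1)}
  {p82, p83} × {2} = {(p82,2), (p83,2)}
  {p81} × {0, 1, 2} = {(p81,0), (p81,1), (p81,2)}
  {p81, p82, p83} × {0} = {(p81,0), (p82,0), (p83,0)}
  {p81, p82, p83} × {1} = {(p81,1), (p82,1), (p83,1)}
  {p81, p82, p83} × {2} = {(p81,2), (p82,2), (p83,2)}
  {p82} × {0, 1, 2} = {(p82,0), (p82,1), (p82,2)}
  {p81, p82} × {0, 1} = {(p81,0), (p81,1), (p82,0), (p82,1)}
  {p81, p82} × {0, 2} = {(p81,0), (p81,2), (p82,0), (p82,2)}
  {p81, p82} × {1, 2} = {(p81,1), (p81,2), (p82,1), (p82,2)}
  {p82, p83} × {0, 1} = {(p82,0), (p82,1), (p83,0), (p83,1)}
  {p82, p83} × {0, 2} = {(p82,0), (p82,2), (p83,0), (p83,2)}
  {p82, p83} × {1, 2} = {(p82,1), (p82,2), (p83,1), (p83,2)}
  {p81, p82} × {0, 1, 2} = {(p81,0), (p81,1), (p81,2), (p82,0), (p82,1), (p82,2)}
  {p81, p82, p83} × {0, 1} = {(p81,0), (p81,1), (p82,0), (p82,1), (p83,0), (p83,1)}
  {p81, p82, p83} × {0, 2} = {(p81,0), (p81,2), (p82,0), (p82,2), (p83,0), (p83,2)}
  {p81, p82, p83} × {1, 2} = {(p81,1), (p81,2), (p82,1), (p82,2), (p83,1), (p83,2)}
  {p82, p83} × {0, 1, 2} = {(p82,0), (p82,1), (p82,2), (p83,0), (p83,1), (p83,2)}
  {p81, p82, p83} × {0, 1, 2} = {(p81,0), (p81,1), (p81,2), (p82,0), (p82,1), (p82,2), (p83,0), (p83,1), (p83,2)}
These 36 distinct sets form the basis B.
Close under arbitrary unions to get τ_{X×Y}; counting gives |τ_{X×Y}| = 216.


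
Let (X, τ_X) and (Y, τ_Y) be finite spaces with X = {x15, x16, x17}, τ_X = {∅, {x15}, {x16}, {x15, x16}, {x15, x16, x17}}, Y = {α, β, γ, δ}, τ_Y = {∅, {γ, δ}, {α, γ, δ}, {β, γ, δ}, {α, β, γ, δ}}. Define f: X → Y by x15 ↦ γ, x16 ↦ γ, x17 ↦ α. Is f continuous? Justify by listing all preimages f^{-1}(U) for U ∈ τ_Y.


f IS continuous.

Compute f^{-1}(U) for each U ∈ τ_Y:
  U = ∅: f^{-1}(U) = ∅ ∈ τ_X ✓.
  U = {γ, δ}: f^{-1}(U) = {x15, x16} ∈ τ_X ✓.
  U = {α, γ, δ}: f^{-1}(U) = {x15, x16, x17} ∈ τ_X ✓.
  U = {β, γ, δ}: f^{-1}(U) = {x15, x16} ∈ τ_X ✓.
  U = {α, β, γ, δ}: f^{-1}(U) = {x15, x16, x17} ∈ τ_X ✓.
Every preimage lies in τ_X, so f IS continuous.


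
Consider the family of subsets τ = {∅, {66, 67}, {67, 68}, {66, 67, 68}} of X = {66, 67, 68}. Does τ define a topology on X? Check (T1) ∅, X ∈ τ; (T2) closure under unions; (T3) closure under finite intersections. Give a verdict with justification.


τ is NOT a topology on X.

Axiom (T1): ∅ ∈ τ? Yes; X ∈ τ? Yes.
Axiom (T2/T3): check pairwise unions and intersections of members of τ.
Counterexample for (T3): {66, 67} ∩ {67, 68} = {67} ∉ τ. Therefore τ is NOT a topology.


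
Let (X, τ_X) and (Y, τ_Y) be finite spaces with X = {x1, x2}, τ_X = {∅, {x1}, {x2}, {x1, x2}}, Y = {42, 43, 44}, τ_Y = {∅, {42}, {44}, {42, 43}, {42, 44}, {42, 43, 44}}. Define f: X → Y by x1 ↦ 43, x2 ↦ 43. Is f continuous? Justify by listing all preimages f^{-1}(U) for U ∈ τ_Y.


f IS continuous.

Compute f^{-1}(U) for each U ∈ τ_Y:
  U = ∅: f^{-1}(U) = ∅ ∈ τ_X ✓.
  U = {42}: f^{-1}(U) = ∅ ∈ τ_X ✓.
  U = {44}: f^{-1}(U) = ∅ ∈ τ_X ✓.
  U = {42, 43}: f^{-1}(U) = {x1, x2} ∈ τ_X ✓.
  U = {42, 44}: f^{-1}(U) = ∅ ∈ τ_X ✓.
  U = {42, 43, 44}: f^{-1}(U) = {x1, x2} ∈ τ_X ✓.
Every preimage lies in τ_X, so f IS continuous.


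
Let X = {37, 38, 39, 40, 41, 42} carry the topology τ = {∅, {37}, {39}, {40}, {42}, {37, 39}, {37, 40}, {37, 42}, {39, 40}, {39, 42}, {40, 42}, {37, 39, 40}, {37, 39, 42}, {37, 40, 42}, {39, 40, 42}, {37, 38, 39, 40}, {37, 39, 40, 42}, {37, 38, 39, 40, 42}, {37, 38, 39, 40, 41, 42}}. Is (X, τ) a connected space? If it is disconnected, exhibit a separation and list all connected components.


(X, τ) is connected.

Find clopen sets (U ∈ τ with X ∖ U ∈ τ):
  U = ∅, X ∖ U = {37, 38, 39, 40, 41, 42} — both open, so U is clopen.
  U = {37, 38, 39, 40, 41, 42}, X ∖ U = ∅ — both open, so U is clopen.
Only trivial clopens (∅ and X) exist, so (X, τ) is connected.
Compute connected components by grouping points that agree on all clopens:
  component: {37, 38, 39, 40, 41, 42}


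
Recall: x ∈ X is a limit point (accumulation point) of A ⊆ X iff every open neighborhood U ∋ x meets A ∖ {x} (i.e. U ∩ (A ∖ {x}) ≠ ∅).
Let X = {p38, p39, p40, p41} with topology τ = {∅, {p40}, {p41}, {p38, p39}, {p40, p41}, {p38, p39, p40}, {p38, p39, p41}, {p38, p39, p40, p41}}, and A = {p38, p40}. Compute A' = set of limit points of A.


A' = {p39}

For each x ∈ X, list the open sets U ∈ τ with x ∈ U, then check whether U ∩ (A ∖ {x}) ≠ ∅ for every such U.
  x = p38: open {p38, p39} ∋ x has {p38, p39} ∩ (A ∖ {p38}) = ∅, so x is NOT a limit point.
  x = p39: opens ∋ x are {p38, p39}, {p38, p39, p40}, {p38, p39, p41}, {p38, p39, p40, p41}; each meets A ∖ {p39}, so x IS a limit point.
  x = p40: open {p40} ∋ x has {p40} ∩ (A ∖ {p40}) = ∅, so x is NOT a limit point.
  x = p41: open {p41} ∋ x has {p41} ∩ (A ∖ {p41}) = ∅, so x is NOT a limit point.
Collecting: A' = {p39}.


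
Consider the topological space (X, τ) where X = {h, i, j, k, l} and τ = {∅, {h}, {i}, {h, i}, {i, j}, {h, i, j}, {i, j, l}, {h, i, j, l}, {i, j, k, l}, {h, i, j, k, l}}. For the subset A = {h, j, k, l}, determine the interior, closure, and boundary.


int(A) = {h}, cl(A) = {h, j, k, l}, ∂A = {j, k, l}.

Closed sets in (X, τ) are complements of opens:
  closed(X, τ) = {∅, {h}, {k}, {h, k}, {k, l}, {h, k, l}, {j, k, l}, {h, j, k, l}, {i, j, k, l}, {h, i, j, k, l}}.
int(A) = ⋃ {U ∈ τ : U ⊆ A}. Opens contained in A: ∅, {h}.
Taking the union of these: int(A) = {h}.
cl(A) = ⋂ {C closed : A ⊆ C}. Closed sets containing A: {h, j, k, l}, {h, i, j, k, l}.
Intersecting these: cl(A) = {h, j, k, l}.
∂A = cl(A) ∖ int(A) = {h, j, k, l} ∖ {h} = {j, k, l}.


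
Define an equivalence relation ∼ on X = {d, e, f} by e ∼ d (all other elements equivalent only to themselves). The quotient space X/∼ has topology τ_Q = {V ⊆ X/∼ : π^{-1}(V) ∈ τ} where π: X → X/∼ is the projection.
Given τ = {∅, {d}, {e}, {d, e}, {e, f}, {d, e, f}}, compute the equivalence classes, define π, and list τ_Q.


X/∼ = {[d=e], [f]}; |τ_Q| = 3.

Equivalence classes: [d=e], [f].
Quotient map π: X → X/∼ sends d ↦ [d=e], e ↦ [d=e], f ↦ [f].
For each subset V ⊆ X/∼, compute π^{-1}(V) ⊆ X and check whether π^{-1}(V) ∈ τ. V is open in τ_Q iff π^{-1}(V) ∈ τ.
  V = {}: π^{-1}(V) = ∅ ∈ τ ✓.
  V = {[d=e]}: π^{-1}(V) = {d, e} ∈ τ ✓.
  V = {[f]}: π^{-1}(V) = {f} ∉ τ ✗.
  V = {[d=e], [f]}: π^{-1}(V) = {d, e, f} ∈ τ ✓.
Open sets in the quotient: τ_Q = {{}, {[d=e]}, {[d=e], [f]}} (3 elements).


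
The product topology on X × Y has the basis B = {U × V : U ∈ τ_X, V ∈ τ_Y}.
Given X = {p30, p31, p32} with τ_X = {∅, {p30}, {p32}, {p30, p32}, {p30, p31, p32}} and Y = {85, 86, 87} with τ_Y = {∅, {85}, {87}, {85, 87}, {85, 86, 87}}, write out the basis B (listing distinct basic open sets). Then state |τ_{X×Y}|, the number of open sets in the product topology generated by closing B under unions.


Basis B = {∅ × ∅, {p30} × {85}, {p30} × {87}, {p32} × {85}, {p32} × {87}, {p30} × {85, 87}, {p30, p32} × {85}, {p30, p32} × {87}, {p32} × {85, 87}, {p30} × {85, 86, 87}, {p30, p31, p32} × {85}, {p30, p31, p32} × {87}, {p32} × {85, 86, 87}, {p30, p32} × {85, 87}, {p30, p32} × {85, 86, 87}, {p30, p31, p32} × {85, 87}, {p30, p31, p32} × {85, 86, 87}}; |τ_{X×Y}| = 48.

Enumerate products U × V with U ∈ τ_X, V ∈ τ_Y (deduplicated):
  ∅ × ∅ = {} (∅)
  {p30} × {85} = {(p30,85)}
  {p30} × {87} = {(p30,87)}
  {p32} × {85} = {(p32,85)}
  {p32} × {87} = {(p32,87)}
  {p30} × {85, 87} = {(p30,85), (p30,87)}
  {p30, p32} × {85} = {(p30,85), (p32,85)}
  {p30, p32} × {87} = {(p30,87), (p32,87)}
  {p32} × {85, 87} = {(p32,85), (p32,87)}
  {p30} × {85, 86, 87} = {(p30,85), (p30,86), (p30,87)}
  {p30, p31, p32} × {85} = {(p30,85), (p31,85), (p32,85)}
  {p30, p31, p32} × {87} = {(p30,87), (p31,87), (p32,87)}
  {p32} × {85, 86, 87} = {(p32,85), (p32,86), (p32,87)}
  {p30, p32} × {85, 87} = {(p30,85), (p30,87), (p32,85), (p32,87)}
  {p30, p32} × {85, 86, 87} = {(p30,85), (p30,86), (p30,87), (p32,85), (p32,86), (p32,87)}
  {p30, p31, p32} × {85, 87} = {(p30,85), (p30,87), (p31,85), (p31,87), (p32,85), (p32,87)}
  {p30, p31, p32} × {85, 86, 87} = {(p30,85), (p30,86), (p30,87), (p31,85), (p31,86), (p31,87), (p32,85), (p32,86), (p32,87)}
These 17 distinct sets form the basis B.
Close under arbitrary unions to get τ_{X×Y}; counting gives |τ_{X×Y}| = 48.


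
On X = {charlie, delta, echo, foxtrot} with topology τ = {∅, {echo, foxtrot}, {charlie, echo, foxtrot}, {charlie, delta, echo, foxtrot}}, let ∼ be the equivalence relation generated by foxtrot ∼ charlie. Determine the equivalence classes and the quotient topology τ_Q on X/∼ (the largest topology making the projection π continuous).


X/∼ = {[charlie=foxtrot], [delta], [echo]}; |τ_Q| = 3.

Equivalence classes: [charlie=foxtrot], [delta], [echo].
Quotient map π: X → X/∼ sends charlie ↦ [charlie=foxtrot], delta ↦ [delta], echo ↦ [echo], foxtrot ↦ [charlie=foxtrot].
For each subset V ⊆ X/∼, compute π^{-1}(V) ⊆ X and check whether π^{-1}(V) ∈ τ. V is open in τ_Q iff π^{-1}(V) ∈ τ.
  V = {}: π^{-1}(V) = ∅ ∈ τ ✓.
  V = {[charlie=foxtrot]}: π^{-1}(V) = {charlie, foxtrot} ∉ τ ✗.
  V = {[delta]}: π^{-1}(V) = {delta} ∉ τ ✗.
  V = {[charlie=foxtrot], [delta]}: π^{-1}(V) = {charlie, delta, foxtrot} ∉ τ ✗.
  V = {[echo]}: π^{-1}(V) = {echo} ∉ τ ✗.
  V = {[charlie=foxtrot], [echo]}: π^{-1}(V) = {charlie, echo, foxtrot} ∈ τ ✓.
  V = {[delta], [echo]}: π^{-1}(V) = {delta, echo} ∉ τ ✗.
  V = {[charlie=foxtrot], [delta], [echo]}: π^{-1}(V) = {charlie, delta, echo, foxtrot} ∈ τ ✓.
Open sets in the quotient: τ_Q = {{}, {[charlie=foxtrot], [echo]}, {[charlie=foxtrot], [delta], [echo]}} (3 elements).


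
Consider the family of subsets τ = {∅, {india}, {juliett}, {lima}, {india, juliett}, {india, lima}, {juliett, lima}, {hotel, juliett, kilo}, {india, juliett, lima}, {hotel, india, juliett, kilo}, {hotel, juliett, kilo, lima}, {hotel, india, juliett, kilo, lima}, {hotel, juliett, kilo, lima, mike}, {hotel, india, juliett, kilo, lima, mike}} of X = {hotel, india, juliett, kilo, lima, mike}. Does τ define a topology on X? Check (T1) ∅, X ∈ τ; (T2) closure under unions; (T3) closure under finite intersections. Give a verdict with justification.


τ IS a topology on X.

Axiom (T1): ∅ ∈ τ? Yes; X ∈ τ? Yes.
Axiom (T2/T3): check pairwise unions and intersections of members of τ.
All pairwise intersections and unions checked — each lies in τ. Therefore τ satisfies (T1), (T2), (T3): it IS a topology on X.


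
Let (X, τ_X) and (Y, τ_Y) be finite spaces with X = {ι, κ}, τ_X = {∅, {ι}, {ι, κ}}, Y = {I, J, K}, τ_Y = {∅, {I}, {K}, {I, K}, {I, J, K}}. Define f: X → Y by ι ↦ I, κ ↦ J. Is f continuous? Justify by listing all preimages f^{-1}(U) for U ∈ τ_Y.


f IS continuous.

Compute f^{-1}(U) for each U ∈ τ_Y:
  U = ∅: f^{-1}(U) = ∅ ∈ τ_X ✓.
  U = {I}: f^{-1}(U) = {ι} ∈ τ_X ✓.
  U = {K}: f^{-1}(U) = ∅ ∈ τ_X ✓.
  U = {I, K}: f^{-1}(U) = {ι} ∈ τ_X ✓.
  U = {I, J, K}: f^{-1}(U) = {ι, κ} ∈ τ_X ✓.
Every preimage lies in τ_X, so f IS continuous.


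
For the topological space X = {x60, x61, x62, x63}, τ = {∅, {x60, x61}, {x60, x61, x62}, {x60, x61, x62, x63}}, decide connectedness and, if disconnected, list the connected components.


(X, τ) is connected.

Find clopen sets (U ∈ τ with X ∖ U ∈ τ):
  U = ∅, X ∖ U = {x60, x61, x62, x63} — both open, so U is clopen.
  U = {x60, x61, x62, x63}, X ∖ U = ∅ — both open, so U is clopen.
Only trivial clopens (∅ and X) exist, so (X, τ) is connected.
Compute connected components by grouping points that agree on all clopens:
  component: {x60, x61, x62, x63}


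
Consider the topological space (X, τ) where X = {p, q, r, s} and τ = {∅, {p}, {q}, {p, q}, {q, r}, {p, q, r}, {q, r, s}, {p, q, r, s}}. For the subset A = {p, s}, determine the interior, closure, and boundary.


int(A) = {p}, cl(A) = {p, s}, ∂A = {s}.

Closed sets in (X, τ) are complements of opens:
  closed(X, τ) = {∅, {p}, {s}, {p, s}, {r, s}, {p, r, s}, {q, r, s}, {p, q, r, s}}.
int(A) = ⋃ {U ∈ τ : U ⊆ A}. Opens contained in A: ∅, {p}.
Taking the union of these: int(A) = {p}.
cl(A) = ⋂ {C closed : A ⊆ C}. Closed sets containing A: {p, s}, {p, r, s}, {p, q, r, s}.
Intersecting these: cl(A) = {p, s}.
∂A = cl(A) ∖ int(A) = {p, s} ∖ {p} = {s}.


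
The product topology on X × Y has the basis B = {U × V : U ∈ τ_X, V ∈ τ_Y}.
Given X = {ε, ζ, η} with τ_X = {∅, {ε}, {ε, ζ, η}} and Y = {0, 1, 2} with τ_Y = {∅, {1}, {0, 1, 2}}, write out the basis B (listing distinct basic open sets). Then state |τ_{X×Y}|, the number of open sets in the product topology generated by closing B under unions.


Basis B = {∅ × ∅, {ε} × {1}, {ε} × {0, 1, 2}, {ε, ζ, η} × {1}, {ε, ζ, η} × {0, 1, 2}}; |τ_{X×Y}| = 6.

Enumerate products U × V with U ∈ τ_X, V ∈ τ_Y (deduplicated):
  ∅ × ∅ = {} (∅)
  {ε} × {1} = {(ε,1)}
  {ε} × {0, 1, 2} = {(ε,0), (ε,1), (ε,2)}
  {ε, ζ, η} × {1} = {(ε,1), (ζ,1), (η,1)}
  {ε, ζ, η} × {0, 1, 2} = {(ε,0), (ε,1), (ε,2), (ζ,0), (ζ,1), (ζ,2), (η,0), (η,1), (η,2)}
These 5 distinct sets form the basis B.
Close under arbitrary unions to get τ_{X×Y}; counting gives |τ_{X×Y}| = 6.


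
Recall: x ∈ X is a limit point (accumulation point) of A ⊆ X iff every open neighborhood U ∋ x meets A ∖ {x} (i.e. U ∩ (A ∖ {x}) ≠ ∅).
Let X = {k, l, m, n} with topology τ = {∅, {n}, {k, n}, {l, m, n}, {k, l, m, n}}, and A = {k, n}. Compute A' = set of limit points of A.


A' = {k, l, m}

For each x ∈ X, list the open sets U ∈ τ with x ∈ U, then check whether U ∩ (A ∖ {x}) ≠ ∅ for every such U.
  x = k: opens ∋ x are {k, n}, {k, l, m, n}; each meets A ∖ {k}, so x IS a limit point.
  x = l: opens ∋ x are {l, m, n}, {k, l, m, n}; each meets A ∖ {l}, so x IS a limit point.
  x = m: opens ∋ x are {l, m, n}, {k, l, m, n}; each meets A ∖ {m}, so x IS a limit point.
  x = n: open {n} ∋ x has {n} ∩ (A ∖ {n}) = ∅, so x is NOT a limit point.
Collecting: A' = {k, l, m}.


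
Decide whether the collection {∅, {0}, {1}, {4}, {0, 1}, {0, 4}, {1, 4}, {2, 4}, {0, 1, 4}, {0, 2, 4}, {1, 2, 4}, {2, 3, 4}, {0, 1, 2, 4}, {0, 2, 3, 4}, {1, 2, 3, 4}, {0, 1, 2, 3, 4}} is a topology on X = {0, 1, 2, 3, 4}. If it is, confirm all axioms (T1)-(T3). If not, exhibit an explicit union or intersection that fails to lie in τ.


τ IS a topology on X.

Axiom (T1): ∅ ∈ τ? Yes; X ∈ τ? Yes.
Axiom (T2/T3): check pairwise unions and intersections of members of τ.
All pairwise intersections and unions checked — each lies in τ. Therefore τ satisfies (T1), (T2), (T3): it IS a topology on X.


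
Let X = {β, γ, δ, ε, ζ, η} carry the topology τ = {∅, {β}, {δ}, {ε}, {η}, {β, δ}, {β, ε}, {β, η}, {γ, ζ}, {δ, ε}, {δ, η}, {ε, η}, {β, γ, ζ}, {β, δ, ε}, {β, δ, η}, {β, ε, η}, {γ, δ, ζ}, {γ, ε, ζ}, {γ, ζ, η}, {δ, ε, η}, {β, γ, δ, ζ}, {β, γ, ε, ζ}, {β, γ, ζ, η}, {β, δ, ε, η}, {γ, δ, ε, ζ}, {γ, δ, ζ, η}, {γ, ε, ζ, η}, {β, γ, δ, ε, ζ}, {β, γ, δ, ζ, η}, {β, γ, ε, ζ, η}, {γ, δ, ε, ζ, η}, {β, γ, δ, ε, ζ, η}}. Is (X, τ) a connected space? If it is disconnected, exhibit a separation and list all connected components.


(X, τ) is disconnected; components = [{β}, {δ}, {ε}, {η}, {γ, ζ}].

Find clopen sets (U ∈ τ with X ∖ U ∈ τ):
  U = ∅, X ∖ U = {β, γ, δ, ε, ζ, η} — both open, so U is clopen.
  U = {β}, X ∖ U = {γ, δ, ε, ζ, η} — both open, so U is clopen.
  U = {δ}, X ∖ U = {β, γ, ε, ζ, η} — both open, so U is clopen.
  U = {ε}, X ∖ U = {β, γ, δ, ζ, η} — both open, so U is clopen.
  U = {η}, X ∖ U = {β, γ, δ, ε, ζ} — both open, so U is clopen.
  U = {β, δ}, X ∖ U = {γ, ε, ζ, η} — both open, so U is clopen.
  U = {β, ε}, X ∖ U = {γ, δ, ζ, η} — both open, so U is clopen.
  U = {β, η}, X ∖ U = {γ, δ, ε, ζ} — both open, so U is clopen.
  U = {γ, ζ}, X ∖ U = {β, δ, ε, η} — both open, so U is clopen.
  U = {δ, ε}, X ∖ U = {β, γ, ζ, η} — both open, so U is clopen.
  U = {δ, η}, X ∖ U = {β, γ, ε, ζ} — both open, so U is clopen.
  U = {ε, η}, X ∖ U = {β, γ, δ, ζ} — both open, so U is clopen.
  U = {β, γ, ζ}, X ∖ U = {δ, ε, η} — both open, so U is clopen.
  U = {β, δ, ε}, X ∖ U = {γ, ζ, η} — both open, so U is clopen.
  U = {β, δ, η}, X ∖ U = {γ, ε, ζ} — both open, so U is clopen.
  U = {β, ε, η}, X ∖ U = {γ, δ, ζ} — both open, so U is clopen.
  U = {γ, δ, ζ}, X ∖ U = {β, ε, η} — both open, so U is clopen.
  U = {γ, ε, ζ}, X ∖ U = {β, δ, η} — both open, so U is clopen.
  U = {γ, ζ, η}, X ∖ U = {β, δ, ε} — both open, so U is clopen.
  U = {δ, ε, η}, X ∖ U = {β, γ, ζ} — both open, so U is clopen.
  U = {β, γ, δ, ζ}, X ∖ U = {ε, η} — both open, so U is clopen.
  U = {β, γ, ε, ζ}, X ∖ U = {δ, η} — both open, so U is clopen.
  U = {β, γ, ζ, η}, X ∖ U = {δ, ε} — both open, so U is clopen.
  U = {β, δ, ε, η}, X ∖ U = {γ, ζ} — both open, so U is clopen.
  U = {γ, δ, ε, ζ}, X ∖ U = {β, η} — both open, so U is clopen.
  U = {γ, δ, ζ, η}, X ∖ U = {β, ε} — both open, so U is clopen.
  U = {γ, ε, ζ, η}, X ∖ U = {β, δ} — both open, so U is clopen.
  U = {β, γ, δ, ε, ζ}, X ∖ U = {η} — both open, so U is clopen.
  U = {β, γ, δ, ζ, η}, X ∖ U = {ε} — both open, so U is clopen.
  U = {β, γ, ε, ζ, η}, X ∖ U = {δ} — both open, so U is clopen.
  U = {γ, δ, ε, ζ, η}, X ∖ U = {β} — both open, so U is clopen.
  U = {β, γ, δ, ε, ζ, η}, X ∖ U = ∅ — both open, so U is clopen.
Nontrivial clopen(s) exist: e.g. {δ, ε}. So (X, τ) is disconnected.
Compute connected components by grouping points that agree on all clopens:
  component: {β}
  component: {δ}
  component: {ε}
  component: {η}
  component: {γ, ζ}


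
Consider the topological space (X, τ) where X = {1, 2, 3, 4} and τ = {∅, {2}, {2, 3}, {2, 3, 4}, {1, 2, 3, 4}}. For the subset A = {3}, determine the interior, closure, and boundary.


int(A) = ∅, cl(A) = {1, 3, 4}, ∂A = {1, 3, 4}.

Closed sets in (X, τ) are complements of opens:
  closed(X, τ) = {∅, {1}, {1, 4}, {1, 3, 4}, {1, 2, 3, 4}}.
int(A) = ⋃ {U ∈ τ : U ⊆ A}. Opens contained in A: ∅.
Taking the union of these: int(A) = ∅.
cl(A) = ⋂ {C closed : A ⊆ C}. Closed sets containing A: {1, 3, 4}, {1, 2, 3, 4}.
Intersecting these: cl(A) = {1, 3, 4}.
∂A = cl(A) ∖ int(A) = {1, 3, 4} ∖ ∅ = {1, 3, 4}.


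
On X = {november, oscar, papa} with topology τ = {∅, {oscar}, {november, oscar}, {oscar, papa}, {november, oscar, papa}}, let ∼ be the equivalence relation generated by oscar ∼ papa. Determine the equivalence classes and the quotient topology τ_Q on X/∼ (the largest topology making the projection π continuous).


X/∼ = {[november], [oscar=papa]}; |τ_Q| = 3.

Equivalence classes: [november], [oscar=papa].
Quotient map π: X → X/∼ sends november ↦ [november], oscar ↦ [oscar=papa], papa ↦ [oscar=papa].
For each subset V ⊆ X/∼, compute π^{-1}(V) ⊆ X and check whether π^{-1}(V) ∈ τ. V is open in τ_Q iff π^{-1}(V) ∈ τ.
  V = {}: π^{-1}(V) = ∅ ∈ τ ✓.
  V = {[november]}: π^{-1}(V) = {november} ∉ τ ✗.
  V = {[oscar=papa]}: π^{-1}(V) = {oscar, papa} ∈ τ ✓.
  V = {[november], [oscar=papa]}: π^{-1}(V) = {november, oscar, papa} ∈ τ ✓.
Open sets in the quotient: τ_Q = {{}, {[oscar=papa]}, {[november], [oscar=papa]}} (3 elements).


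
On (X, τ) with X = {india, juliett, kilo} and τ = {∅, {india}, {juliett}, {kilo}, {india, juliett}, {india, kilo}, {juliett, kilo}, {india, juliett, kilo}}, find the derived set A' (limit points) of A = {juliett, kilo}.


A' = ∅

For each x ∈ X, list the open sets U ∈ τ with x ∈ U, then check whether U ∩ (A ∖ {x}) ≠ ∅ for every such U.
  x = india: open {india} ∋ x has {india} ∩ (A ∖ {india}) = ∅, so x is NOT a limit point.
  x = juliett: open {juliett} ∋ x has {juliett} ∩ (A ∖ {juliett}) = ∅, so x is NOT a limit point.
  x = kilo: open {kilo} ∋ x has {kilo} ∩ (A ∖ {kilo}) = ∅, so x is NOT a limit point.
Collecting: A' = ∅.


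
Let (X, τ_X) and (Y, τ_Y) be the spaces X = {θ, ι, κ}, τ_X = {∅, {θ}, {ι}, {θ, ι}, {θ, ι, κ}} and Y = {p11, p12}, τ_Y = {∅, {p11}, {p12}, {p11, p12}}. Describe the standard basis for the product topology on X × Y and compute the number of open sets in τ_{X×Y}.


Basis B = {∅ × ∅, {θ} × {p11}, {θ} × {p12}, {ι} × {p11}, {ι} × {p12}, {θ} × {p11, p12}, {θ, ι} × {p11}, {θ, ι} × {p12}, {ι} × {p11, p12}, {θ, ι, κ} × {p11}, {θ, ι, κ} × {p12}, {θ, ι} × {p11, p12}, {θ, ι, κ} × {p11, p12}}; |τ_{X×Y}| = 25.

Enumerate products U × V with U ∈ τ_X, V ∈ τ_Y (deduplicated):
  ∅ × ∅ = {} (∅)
  {θ} × {p11} = {(θ,p11)}
  {θ} × {p12} = {(θ,p12)}
  {ι} × {p11} = {(ι,p11)}
  {ι} × {p12} = {(ι,p12)}
  {θ} × {p11, p12} = {(θ,p11), (θ,p12)}
  {θ, ι} × {p11} = {(θ,p11), (ι,p11)}
  {θ, ι} × {p12} = {(θ,p12), (ι,p12)}
  {ι} × {p11, p12} = {(ι,p11), (ι,p12)}
  {θ, ι, κ} × {p11} = {(θ,p11), (ι,p11), (κ,p11)}
  {θ, ι, κ} × {p12} = {(θ,p12), (ι,p12), (κ,p12)}
  {θ, ι} × {p11, p12} = {(θ,p11), (θ,p12), (ι,p11), (ι,p12)}
  {θ, ι, κ} × {p11, p12} = {(θ,p11), (θ,p12), (ι,p11), (ι,p12), (κ,p11), (κ,p12)}
These 13 distinct sets form the basis B.
Close under arbitrary unions to get τ_{X×Y}; counting gives |τ_{X×Y}| = 25.


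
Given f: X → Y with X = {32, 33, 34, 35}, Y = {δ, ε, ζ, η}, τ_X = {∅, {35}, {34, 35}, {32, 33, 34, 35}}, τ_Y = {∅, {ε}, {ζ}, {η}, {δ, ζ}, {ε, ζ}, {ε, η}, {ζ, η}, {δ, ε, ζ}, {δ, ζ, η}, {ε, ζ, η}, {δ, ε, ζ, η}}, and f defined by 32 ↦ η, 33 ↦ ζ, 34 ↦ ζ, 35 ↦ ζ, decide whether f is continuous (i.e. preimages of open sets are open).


f is NOT continuous.

Compute f^{-1}(U) for each U ∈ τ_Y:
  U = ∅: f^{-1}(U) = ∅ ∈ τ_X ✓.
  U = {ε}: f^{-1}(U) = ∅ ∈ τ_X ✓.
  U = {ζ}: f^{-1}(U) = {33, 34, 35} ∉ τ_X ✗.
  U = {η}: f^{-1}(U) = {32} ∉ τ_X ✗.
  U = {δ, ζ}: f^{-1}(U) = {33, 34, 35} ∉ τ_X ✗.
  U = {ε, ζ}: f^{-1}(U) = {33, 34, 35} ∉ τ_X ✗.
  U = {ε, η}: f^{-1}(U) = {32} ∉ τ_X ✗.
  U = {ζ, η}: f^{-1}(U) = {32, 33, 34, 35} ∈ τ_X ✓.
  U = {δ, ε, ζ}: f^{-1}(U) = {33, 34, 35} ∉ τ_X ✗.
  U = {δ, ζ, η}: f^{-1}(U) = {32, 33, 34, 35} ∈ τ_X ✓.
  U = {ε, ζ, η}: f^{-1}(U) = {32, 33, 34, 35} ∈ τ_X ✓.
  U = {δ, ε, ζ, η}: f^{-1}(U) = {32, 33, 34, 35} ∈ τ_X ✓.
Found U = {ζ} with f^{-1}(U) = {33, 34, 35} not in τ_X. Therefore f is NOT continuous.


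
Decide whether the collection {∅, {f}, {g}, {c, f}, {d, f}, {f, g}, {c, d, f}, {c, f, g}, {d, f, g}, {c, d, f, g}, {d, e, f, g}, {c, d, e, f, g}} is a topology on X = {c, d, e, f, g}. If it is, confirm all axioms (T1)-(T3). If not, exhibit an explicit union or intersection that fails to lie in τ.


τ IS a topology on X.

Axiom (T1): ∅ ∈ τ? Yes; X ∈ τ? Yes.
Axiom (T2/T3): check pairwise unions and intersections of members of τ.
All pairwise intersections and unions checked — each lies in τ. Therefore τ satisfies (T1), (T2), (T3): it IS a topology on X.


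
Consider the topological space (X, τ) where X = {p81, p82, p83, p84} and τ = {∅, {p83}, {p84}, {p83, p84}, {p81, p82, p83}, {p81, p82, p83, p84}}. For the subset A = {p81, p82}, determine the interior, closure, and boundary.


int(A) = ∅, cl(A) = {p81, p82}, ∂A = {p81, p82}.

Closed sets in (X, τ) are complements of opens:
  closed(X, τ) = {∅, {p84}, {p81, p82}, {p81, p82, p83}, {p81, p82, p84}, {p81, p82, p83, p84}}.
int(A) = ⋃ {U ∈ τ : U ⊆ A}. Opens contained in A: ∅.
Taking the union of these: int(A) = ∅.
cl(A) = ⋂ {C closed : A ⊆ C}. Closed sets containing A: {p81, p82}, {p81, p82, p83}, {p81, p82, p84}, {p81, p82, p83, p84}.
Intersecting these: cl(A) = {p81, p82}.
∂A = cl(A) ∖ int(A) = {p81, p82} ∖ ∅ = {p81, p82}.


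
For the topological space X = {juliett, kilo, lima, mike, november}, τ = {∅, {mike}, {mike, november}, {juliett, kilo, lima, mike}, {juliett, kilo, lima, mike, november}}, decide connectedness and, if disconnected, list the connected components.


(X, τ) is connected.

Find clopen sets (U ∈ τ with X ∖ U ∈ τ):
  U = ∅, X ∖ U = {juliett, kilo, lima, mike, november} — both open, so U is clopen.
  U = {juliett, kilo, lima, mike, november}, X ∖ U = ∅ — both open, so U is clopen.
Only trivial clopens (∅ and X) exist, so (X, τ) is connected.
Compute connected components by grouping points that agree on all clopens:
  component: {juliett, kilo, lima, mike, november}


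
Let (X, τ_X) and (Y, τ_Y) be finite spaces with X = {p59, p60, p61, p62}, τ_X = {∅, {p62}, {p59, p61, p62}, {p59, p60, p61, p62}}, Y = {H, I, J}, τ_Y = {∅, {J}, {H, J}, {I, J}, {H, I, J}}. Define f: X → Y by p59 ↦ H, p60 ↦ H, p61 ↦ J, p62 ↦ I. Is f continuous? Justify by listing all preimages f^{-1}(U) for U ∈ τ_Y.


f is NOT continuous.

Compute f^{-1}(U) for each U ∈ τ_Y:
  U = ∅: f^{-1}(U) = ∅ ∈ τ_X ✓.
  U = {J}: f^{-1}(U) = {p61} ∉ τ_X ✗.
  U = {H, J}: f^{-1}(U) = {p59, p60, p61} ∉ τ_X ✗.
  U = {I, J}: f^{-1}(U) = {p61, p62} ∉ τ_X ✗.
  U = {H, I, J}: f^{-1}(U) = {p59, p60, p61, p62} ∈ τ_X ✓.
Found U = {J} with f^{-1}(U) = {p61} not in τ_X. Therefore f is NOT continuous.


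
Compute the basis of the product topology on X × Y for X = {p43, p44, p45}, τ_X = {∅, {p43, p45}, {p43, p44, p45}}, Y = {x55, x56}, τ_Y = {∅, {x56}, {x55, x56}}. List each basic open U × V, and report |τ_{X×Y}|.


Basis B = {∅ × ∅, {p43, p45} × {x56}, {p43, p44, p45} × {x56}, {p43, p45} × {x55, x56}, {p43, p44, p45} × {x55, x56}}; |τ_{X×Y}| = 6.

Enumerate products U × V with U ∈ τ_X, V ∈ τ_Y (deduplicated):
  ∅ × ∅ = {} (∅)
  {p43, p45} × {x56} = {(p43,x56), (p45,x56)}
  {p43, p44, p45} × {x56} = {(p43,x56), (p44,x56), (p45,x56)}
  {p43, p45} × {x55, x56} = {(p43,x55), (p43,x56), (p45,x55), (p45,x56)}
  {p43, p44, p45} × {x55, x56} = {(p43,x55), (p43,x56), (p44,x55), (p44,x56), (p45,x55), (p45,x56)}
These 5 distinct sets form the basis B.
Close under arbitrary unions to get τ_{X×Y}; counting gives |τ_{X×Y}| = 6.


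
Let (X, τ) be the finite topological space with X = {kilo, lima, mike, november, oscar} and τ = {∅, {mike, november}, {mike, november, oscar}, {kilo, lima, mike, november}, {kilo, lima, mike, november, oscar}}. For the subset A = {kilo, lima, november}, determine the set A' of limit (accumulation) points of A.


A' = {kilo, lima, mike, oscar}

For each x ∈ X, list the open sets U ∈ τ with x ∈ U, then check whether U ∩ (A ∖ {x}) ≠ ∅ for every such U.
  x = kilo: opens ∋ x are {kilo, lima, mike, november}, {kilo, lima, mike, november, oscar}; each meets A ∖ {kilo}, so x IS a limit point.
  x = lima: opens ∋ x are {kilo, lima, mike, november}, {kilo, lima, mike, november, oscar}; each meets A ∖ {lima}, so x IS a limit point.
  x = mike: opens ∋ x are {mike, november}, {mike, november, oscar}, {kilo, lima, mike, november}, {kilo, lima, mike, november, oscar}; each meets A ∖ {mike}, so x IS a limit point.
  x = november: open {mike, november} ∋ x has {mike, november} ∩ (A ∖ {november}) = ∅, so x is NOT a limit point.
  x = oscar: opens ∋ x are {mike, november, oscar}, {kilo, lima, mike, november, oscar}; each meets A ∖ {oscar}, so x IS a limit point.
Collecting: A' = {kilo, lima, mike, oscar}.


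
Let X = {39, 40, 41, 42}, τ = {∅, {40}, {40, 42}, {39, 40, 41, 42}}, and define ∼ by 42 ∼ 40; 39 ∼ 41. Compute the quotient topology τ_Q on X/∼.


X/∼ = {[39=41], [40=42]}; |τ_Q| = 3.

Equivalence classes: [39=41], [40=42].
Quotient map π: X → X/∼ sends 39 ↦ [39=41], 40 ↦ [40=42], 41 ↦ [39=41], 42 ↦ [40=42].
For each subset V ⊆ X/∼, compute π^{-1}(V) ⊆ X and check whether π^{-1}(V) ∈ τ. V is open in τ_Q iff π^{-1}(V) ∈ τ.
  V = {}: π^{-1}(V) = ∅ ∈ τ ✓.
  V = {[39=41]}: π^{-1}(V) = {39, 41} ∉ τ ✗.
  V = {[40=42]}: π^{-1}(V) = {40, 42} ∈ τ ✓.
  V = {[39=41], [40=42]}: π^{-1}(V) = {39, 40, 41, 42} ∈ τ ✓.
Open sets in the quotient: τ_Q = {{}, {[40=42]}, {[39=41], [40=42]}} (3 elements).


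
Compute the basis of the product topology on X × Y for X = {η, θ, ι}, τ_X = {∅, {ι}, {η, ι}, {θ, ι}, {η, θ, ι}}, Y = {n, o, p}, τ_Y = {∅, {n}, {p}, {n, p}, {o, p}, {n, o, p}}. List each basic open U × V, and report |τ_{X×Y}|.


Basis B = {∅ × ∅, {ι} × {n}, {ι} × {p}, {η, ι} × {n}, {η, ι} × {p}, {θ, ι} × {n}, {θ, ι} × {p}, {ι} × {n, p}, {ι} × {o, p}, {η, θ, ι} × {n}, {η, θ, ι} × {p}, {ι} × {n, o, p}, {η, ι} × {n, p}, {η, ι} × {o, p}, {θ, ι} × {n, p}, {θ, ι} × {o, p}, {η, ι} × {n, o, p}, {η, θ, ι} × {n, p}, {η, θ, ι} × {o, p}, {θ, ι} × {n, o, p}, {η, θ, ι} × {n, o, p}}; |τ_{X×Y}| = 70.

Enumerate products U × V with U ∈ τ_X, V ∈ τ_Y (deduplicated):
  ∅ × ∅ = {} (∅)
  {ι} × {n} = {(ι,n)}
  {ι} × {p} = {(ι,p)}
  {η, ι} × {n} = {(η,n), (ι,n)}
  {η, ι} × {p} = {(η,p), (ι,p)}
  {θ, ι} × {n} = {(θ,n), (ι,n)}
  {θ, ι} × {p} = {(θ,p), (ι,p)}
  {ι} × {n, p} = {(ι,n), (ι,p)}
  {ι} × {o, p} = {(ι,o), (ι,p)}
  {η, θ, ι} × {n} = {(η,n), (θ,n), (ι,n)}
  {η, θ, ι} × {p} = {(η,p), (θ,p), (ι,p)}
  {ι} × {n, o, p} = {(ι,n), (ι,o), (ι,p)}
  {η, ι} × {n, p} = {(η,n), (η,p), (ι,n), (ι,p)}
  {η, ι} × {o, p} = {(η,o), (η,p), (ι,o), (ι,p)}
  {θ, ι} × {n, p} = {(θ,n), (θ,p), (ι,n), (ι,p)}
  {θ, ι} × {o, p} = {(θ,o), (θ,p), (ι,o), (ι,p)}
  {η, ι} × {n, o, p} = {(η,n), (η,o), (η,p), (ι,n), (ι,o), (ι,p)}
  {η, θ, ι} × {n, p} = {(η,n), (η,p), (θ,n), (θ,p), (ι,n), (ι,p)}
  {η, θ, ι} × {o, p} = {(η,o), (η,p), (θ,o), (θ,p), (ι,o), (ι,p)}
  {θ, ι} × {n, o, p} = {(θ,n), (θ,o), (θ,p), (ι,n), (ι,o), (ι,p)}
  {η, θ, ι} × {n, o, p} = {(η,n), (η,o), (η,p), (θ,n), (θ,o), (θ,p), (ι,n), (ι,o), (ι,p)}
These 21 distinct sets form the basis B.
Close under arbitrary unions to get τ_{X×Y}; counting gives |τ_{X×Y}| = 70.


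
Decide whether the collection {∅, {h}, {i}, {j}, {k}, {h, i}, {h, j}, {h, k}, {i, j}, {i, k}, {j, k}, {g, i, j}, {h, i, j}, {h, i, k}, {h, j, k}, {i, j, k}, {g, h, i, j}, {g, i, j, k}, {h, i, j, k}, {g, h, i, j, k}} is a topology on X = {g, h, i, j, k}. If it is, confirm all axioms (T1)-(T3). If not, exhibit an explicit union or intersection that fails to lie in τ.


τ IS a topology on X.

Axiom (T1): ∅ ∈ τ? Yes; X ∈ τ? Yes.
Axiom (T2/T3): check pairwise unions and intersections of members of τ.
All pairwise intersections and unions checked — each lies in τ. Therefore τ satisfies (T1), (T2), (T3): it IS a topology on X.


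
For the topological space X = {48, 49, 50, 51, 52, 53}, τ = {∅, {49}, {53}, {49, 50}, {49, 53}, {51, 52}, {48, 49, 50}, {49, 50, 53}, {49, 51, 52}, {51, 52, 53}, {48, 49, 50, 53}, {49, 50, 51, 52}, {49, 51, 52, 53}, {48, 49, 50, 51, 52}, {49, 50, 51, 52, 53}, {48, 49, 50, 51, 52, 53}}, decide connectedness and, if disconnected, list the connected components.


(X, τ) is disconnected; components = [{53}, {51, 52}, {48, 49, 50}].

Find clopen sets (U ∈ τ with X ∖ U ∈ τ):
  U = ∅, X ∖ U = {48, 49, 50, 51, 52, 53} — both open, so U is clopen.
  U = {53}, X ∖ U = {48, 49, 50, 51, 52} — both open, so U is clopen.
  U = {51, 52}, X ∖ U = {48, 49, 50, 53} — both open, so U is clopen.
  U = {48, 49, 50}, X ∖ U = {51, 52, 53} — both open, so U is clopen.
  U = {51, 52, 53}, X ∖ U = {48, 49, 50} — both open, so U is clopen.
  U = {48, 49, 50, 53}, X ∖ U = {51, 52} — both open, so U is clopen.
  U = {48, 49, 50, 51, 52}, X ∖ U = {53} — both open, so U is clopen.
  U = {48, 49, 50, 51, 52, 53}, X ∖ U = ∅ — both open, so U is clopen.
Nontrivial clopen(s) exist: e.g. {51, 52}. So (X, τ) is disconnected.
Compute connected components by grouping points that agree on all clopens:
  component: {53}
  component: {51, 52}
  component: {48, 49, 50}
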